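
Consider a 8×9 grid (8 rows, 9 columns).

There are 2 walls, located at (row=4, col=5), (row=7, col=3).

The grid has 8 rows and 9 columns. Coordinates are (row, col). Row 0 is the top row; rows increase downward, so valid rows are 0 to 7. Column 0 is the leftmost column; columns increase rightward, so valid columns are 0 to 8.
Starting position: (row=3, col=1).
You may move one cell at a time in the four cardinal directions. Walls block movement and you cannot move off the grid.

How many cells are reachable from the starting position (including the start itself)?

BFS flood-fill from (row=3, col=1):
  Distance 0: (row=3, col=1)
  Distance 1: (row=2, col=1), (row=3, col=0), (row=3, col=2), (row=4, col=1)
  Distance 2: (row=1, col=1), (row=2, col=0), (row=2, col=2), (row=3, col=3), (row=4, col=0), (row=4, col=2), (row=5, col=1)
  Distance 3: (row=0, col=1), (row=1, col=0), (row=1, col=2), (row=2, col=3), (row=3, col=4), (row=4, col=3), (row=5, col=0), (row=5, col=2), (row=6, col=1)
  Distance 4: (row=0, col=0), (row=0, col=2), (row=1, col=3), (row=2, col=4), (row=3, col=5), (row=4, col=4), (row=5, col=3), (row=6, col=0), (row=6, col=2), (row=7, col=1)
  Distance 5: (row=0, col=3), (row=1, col=4), (row=2, col=5), (row=3, col=6), (row=5, col=4), (row=6, col=3), (row=7, col=0), (row=7, col=2)
  Distance 6: (row=0, col=4), (row=1, col=5), (row=2, col=6), (row=3, col=7), (row=4, col=6), (row=5, col=5), (row=6, col=4)
  Distance 7: (row=0, col=5), (row=1, col=6), (row=2, col=7), (row=3, col=8), (row=4, col=7), (row=5, col=6), (row=6, col=5), (row=7, col=4)
  Distance 8: (row=0, col=6), (row=1, col=7), (row=2, col=8), (row=4, col=8), (row=5, col=7), (row=6, col=6), (row=7, col=5)
  Distance 9: (row=0, col=7), (row=1, col=8), (row=5, col=8), (row=6, col=7), (row=7, col=6)
  Distance 10: (row=0, col=8), (row=6, col=8), (row=7, col=7)
  Distance 11: (row=7, col=8)
Total reachable: 70 (grid has 70 open cells total)

Answer: Reachable cells: 70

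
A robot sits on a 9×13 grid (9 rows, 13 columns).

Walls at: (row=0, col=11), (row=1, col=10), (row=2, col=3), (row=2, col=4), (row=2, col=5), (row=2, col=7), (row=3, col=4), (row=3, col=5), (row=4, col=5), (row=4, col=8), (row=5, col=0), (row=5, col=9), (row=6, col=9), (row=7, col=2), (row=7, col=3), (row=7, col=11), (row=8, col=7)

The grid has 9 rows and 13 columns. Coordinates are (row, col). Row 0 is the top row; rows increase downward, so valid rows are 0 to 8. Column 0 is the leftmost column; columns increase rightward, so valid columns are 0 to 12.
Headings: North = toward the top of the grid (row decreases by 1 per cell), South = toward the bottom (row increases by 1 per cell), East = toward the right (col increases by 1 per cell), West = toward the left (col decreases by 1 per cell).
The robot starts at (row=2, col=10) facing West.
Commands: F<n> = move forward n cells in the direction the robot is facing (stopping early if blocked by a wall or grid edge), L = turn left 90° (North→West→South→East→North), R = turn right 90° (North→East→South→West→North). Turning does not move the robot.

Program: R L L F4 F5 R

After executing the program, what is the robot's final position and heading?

Answer: Final position: (row=8, col=10), facing West

Derivation:
Start: (row=2, col=10), facing West
  R: turn right, now facing North
  L: turn left, now facing West
  L: turn left, now facing South
  F4: move forward 4, now at (row=6, col=10)
  F5: move forward 2/5 (blocked), now at (row=8, col=10)
  R: turn right, now facing West
Final: (row=8, col=10), facing West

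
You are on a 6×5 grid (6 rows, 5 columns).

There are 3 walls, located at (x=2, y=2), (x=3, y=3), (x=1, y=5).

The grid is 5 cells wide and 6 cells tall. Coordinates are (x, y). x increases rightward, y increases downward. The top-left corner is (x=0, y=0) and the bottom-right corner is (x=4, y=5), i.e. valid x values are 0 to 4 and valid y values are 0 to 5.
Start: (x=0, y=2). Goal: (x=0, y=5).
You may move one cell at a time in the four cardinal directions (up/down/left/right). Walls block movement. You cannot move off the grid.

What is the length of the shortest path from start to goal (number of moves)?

Answer: Shortest path length: 3

Derivation:
BFS from (x=0, y=2) until reaching (x=0, y=5):
  Distance 0: (x=0, y=2)
  Distance 1: (x=0, y=1), (x=1, y=2), (x=0, y=3)
  Distance 2: (x=0, y=0), (x=1, y=1), (x=1, y=3), (x=0, y=4)
  Distance 3: (x=1, y=0), (x=2, y=1), (x=2, y=3), (x=1, y=4), (x=0, y=5)  <- goal reached here
One shortest path (3 moves): (x=0, y=2) -> (x=0, y=3) -> (x=0, y=4) -> (x=0, y=5)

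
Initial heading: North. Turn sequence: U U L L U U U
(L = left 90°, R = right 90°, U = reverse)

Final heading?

Answer: Final heading: North

Derivation:
Start: North
  U (U-turn (180°)) -> South
  U (U-turn (180°)) -> North
  L (left (90° counter-clockwise)) -> West
  L (left (90° counter-clockwise)) -> South
  U (U-turn (180°)) -> North
  U (U-turn (180°)) -> South
  U (U-turn (180°)) -> North
Final: North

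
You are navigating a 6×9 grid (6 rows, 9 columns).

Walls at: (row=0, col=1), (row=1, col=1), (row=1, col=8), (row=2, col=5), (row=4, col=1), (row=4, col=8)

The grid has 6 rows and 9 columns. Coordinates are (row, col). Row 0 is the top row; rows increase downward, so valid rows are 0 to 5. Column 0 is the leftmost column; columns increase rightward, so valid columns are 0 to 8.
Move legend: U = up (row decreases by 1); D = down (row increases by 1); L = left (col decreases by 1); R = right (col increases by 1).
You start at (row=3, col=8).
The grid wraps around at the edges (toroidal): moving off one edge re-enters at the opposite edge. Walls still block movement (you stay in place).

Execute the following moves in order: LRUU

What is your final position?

Answer: Final position: (row=2, col=8)

Derivation:
Start: (row=3, col=8)
  L (left): (row=3, col=8) -> (row=3, col=7)
  R (right): (row=3, col=7) -> (row=3, col=8)
  U (up): (row=3, col=8) -> (row=2, col=8)
  U (up): blocked, stay at (row=2, col=8)
Final: (row=2, col=8)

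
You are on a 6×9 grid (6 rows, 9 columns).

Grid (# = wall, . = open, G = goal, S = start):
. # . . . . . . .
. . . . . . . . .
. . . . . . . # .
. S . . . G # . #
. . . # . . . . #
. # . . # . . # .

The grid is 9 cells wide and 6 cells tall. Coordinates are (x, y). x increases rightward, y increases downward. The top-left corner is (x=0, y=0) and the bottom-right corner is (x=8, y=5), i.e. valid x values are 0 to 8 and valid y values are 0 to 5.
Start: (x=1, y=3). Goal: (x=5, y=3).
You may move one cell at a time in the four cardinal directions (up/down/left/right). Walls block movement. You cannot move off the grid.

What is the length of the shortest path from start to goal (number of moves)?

Answer: Shortest path length: 4

Derivation:
BFS from (x=1, y=3) until reaching (x=5, y=3):
  Distance 0: (x=1, y=3)
  Distance 1: (x=1, y=2), (x=0, y=3), (x=2, y=3), (x=1, y=4)
  Distance 2: (x=1, y=1), (x=0, y=2), (x=2, y=2), (x=3, y=3), (x=0, y=4), (x=2, y=4)
  Distance 3: (x=0, y=1), (x=2, y=1), (x=3, y=2), (x=4, y=3), (x=0, y=5), (x=2, y=5)
  Distance 4: (x=0, y=0), (x=2, y=0), (x=3, y=1), (x=4, y=2), (x=5, y=3), (x=4, y=4), (x=3, y=5)  <- goal reached here
One shortest path (4 moves): (x=1, y=3) -> (x=2, y=3) -> (x=3, y=3) -> (x=4, y=3) -> (x=5, y=3)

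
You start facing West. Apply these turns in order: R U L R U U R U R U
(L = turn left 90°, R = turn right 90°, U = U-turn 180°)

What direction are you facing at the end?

Answer: Final heading: North

Derivation:
Start: West
  R (right (90° clockwise)) -> North
  U (U-turn (180°)) -> South
  L (left (90° counter-clockwise)) -> East
  R (right (90° clockwise)) -> South
  U (U-turn (180°)) -> North
  U (U-turn (180°)) -> South
  R (right (90° clockwise)) -> West
  U (U-turn (180°)) -> East
  R (right (90° clockwise)) -> South
  U (U-turn (180°)) -> North
Final: North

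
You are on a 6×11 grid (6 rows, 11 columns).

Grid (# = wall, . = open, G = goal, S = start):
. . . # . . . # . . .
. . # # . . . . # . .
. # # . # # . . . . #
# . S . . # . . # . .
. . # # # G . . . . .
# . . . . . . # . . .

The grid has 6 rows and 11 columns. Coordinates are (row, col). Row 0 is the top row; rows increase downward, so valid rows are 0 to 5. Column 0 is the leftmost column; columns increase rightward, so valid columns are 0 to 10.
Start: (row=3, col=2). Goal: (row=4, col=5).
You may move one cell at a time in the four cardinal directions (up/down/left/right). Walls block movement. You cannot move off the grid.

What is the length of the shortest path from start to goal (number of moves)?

Answer: Shortest path length: 8

Derivation:
BFS from (row=3, col=2) until reaching (row=4, col=5):
  Distance 0: (row=3, col=2)
  Distance 1: (row=3, col=1), (row=3, col=3)
  Distance 2: (row=2, col=3), (row=3, col=4), (row=4, col=1)
  Distance 3: (row=4, col=0), (row=5, col=1)
  Distance 4: (row=5, col=2)
  Distance 5: (row=5, col=3)
  Distance 6: (row=5, col=4)
  Distance 7: (row=5, col=5)
  Distance 8: (row=4, col=5), (row=5, col=6)  <- goal reached here
One shortest path (8 moves): (row=3, col=2) -> (row=3, col=1) -> (row=4, col=1) -> (row=5, col=1) -> (row=5, col=2) -> (row=5, col=3) -> (row=5, col=4) -> (row=5, col=5) -> (row=4, col=5)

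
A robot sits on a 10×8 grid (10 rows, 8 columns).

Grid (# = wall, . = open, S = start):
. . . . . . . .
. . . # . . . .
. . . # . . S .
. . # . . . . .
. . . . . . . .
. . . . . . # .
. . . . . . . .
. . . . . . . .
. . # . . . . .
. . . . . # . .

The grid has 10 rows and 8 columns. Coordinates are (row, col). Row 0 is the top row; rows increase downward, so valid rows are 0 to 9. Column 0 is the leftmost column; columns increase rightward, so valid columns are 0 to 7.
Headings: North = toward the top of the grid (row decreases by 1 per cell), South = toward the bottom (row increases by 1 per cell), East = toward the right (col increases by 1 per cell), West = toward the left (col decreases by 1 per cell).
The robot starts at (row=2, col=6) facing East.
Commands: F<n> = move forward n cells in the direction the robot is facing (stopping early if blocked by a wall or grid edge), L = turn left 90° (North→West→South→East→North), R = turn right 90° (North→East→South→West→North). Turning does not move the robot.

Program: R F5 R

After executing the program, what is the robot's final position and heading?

Start: (row=2, col=6), facing East
  R: turn right, now facing South
  F5: move forward 2/5 (blocked), now at (row=4, col=6)
  R: turn right, now facing West
Final: (row=4, col=6), facing West

Answer: Final position: (row=4, col=6), facing West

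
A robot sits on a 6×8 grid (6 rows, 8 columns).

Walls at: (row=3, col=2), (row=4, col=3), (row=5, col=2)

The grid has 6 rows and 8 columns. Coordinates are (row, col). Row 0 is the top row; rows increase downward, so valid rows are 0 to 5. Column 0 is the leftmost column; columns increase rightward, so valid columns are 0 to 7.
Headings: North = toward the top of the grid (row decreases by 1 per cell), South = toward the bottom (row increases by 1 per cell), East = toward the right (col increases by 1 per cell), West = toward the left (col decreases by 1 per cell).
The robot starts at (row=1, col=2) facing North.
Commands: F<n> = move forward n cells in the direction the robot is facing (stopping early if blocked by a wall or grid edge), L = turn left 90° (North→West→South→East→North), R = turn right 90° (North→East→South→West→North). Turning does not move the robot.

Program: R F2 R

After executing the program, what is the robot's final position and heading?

Answer: Final position: (row=1, col=4), facing South

Derivation:
Start: (row=1, col=2), facing North
  R: turn right, now facing East
  F2: move forward 2, now at (row=1, col=4)
  R: turn right, now facing South
Final: (row=1, col=4), facing South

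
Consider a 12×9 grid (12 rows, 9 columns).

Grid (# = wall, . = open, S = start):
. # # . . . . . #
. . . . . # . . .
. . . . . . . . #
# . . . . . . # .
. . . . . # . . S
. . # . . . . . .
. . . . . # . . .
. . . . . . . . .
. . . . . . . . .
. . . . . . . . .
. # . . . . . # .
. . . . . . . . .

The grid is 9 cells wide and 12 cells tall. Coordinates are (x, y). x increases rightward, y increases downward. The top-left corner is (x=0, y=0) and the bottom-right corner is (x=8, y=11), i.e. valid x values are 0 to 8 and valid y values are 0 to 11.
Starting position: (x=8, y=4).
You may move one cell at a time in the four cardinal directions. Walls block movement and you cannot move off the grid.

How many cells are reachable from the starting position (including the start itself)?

Answer: Reachable cells: 96

Derivation:
BFS flood-fill from (x=8, y=4):
  Distance 0: (x=8, y=4)
  Distance 1: (x=8, y=3), (x=7, y=4), (x=8, y=5)
  Distance 2: (x=6, y=4), (x=7, y=5), (x=8, y=6)
  Distance 3: (x=6, y=3), (x=6, y=5), (x=7, y=6), (x=8, y=7)
  Distance 4: (x=6, y=2), (x=5, y=3), (x=5, y=5), (x=6, y=6), (x=7, y=7), (x=8, y=8)
  Distance 5: (x=6, y=1), (x=5, y=2), (x=7, y=2), (x=4, y=3), (x=4, y=5), (x=6, y=7), (x=7, y=8), (x=8, y=9)
  Distance 6: (x=6, y=0), (x=7, y=1), (x=4, y=2), (x=3, y=3), (x=4, y=4), (x=3, y=5), (x=4, y=6), (x=5, y=7), (x=6, y=8), (x=7, y=9), (x=8, y=10)
  Distance 7: (x=5, y=0), (x=7, y=0), (x=4, y=1), (x=8, y=1), (x=3, y=2), (x=2, y=3), (x=3, y=4), (x=3, y=6), (x=4, y=7), (x=5, y=8), (x=6, y=9), (x=8, y=11)
  Distance 8: (x=4, y=0), (x=3, y=1), (x=2, y=2), (x=1, y=3), (x=2, y=4), (x=2, y=6), (x=3, y=7), (x=4, y=8), (x=5, y=9), (x=6, y=10), (x=7, y=11)
  Distance 9: (x=3, y=0), (x=2, y=1), (x=1, y=2), (x=1, y=4), (x=1, y=6), (x=2, y=7), (x=3, y=8), (x=4, y=9), (x=5, y=10), (x=6, y=11)
  Distance 10: (x=1, y=1), (x=0, y=2), (x=0, y=4), (x=1, y=5), (x=0, y=6), (x=1, y=7), (x=2, y=8), (x=3, y=9), (x=4, y=10), (x=5, y=11)
  Distance 11: (x=0, y=1), (x=0, y=5), (x=0, y=7), (x=1, y=8), (x=2, y=9), (x=3, y=10), (x=4, y=11)
  Distance 12: (x=0, y=0), (x=0, y=8), (x=1, y=9), (x=2, y=10), (x=3, y=11)
  Distance 13: (x=0, y=9), (x=2, y=11)
  Distance 14: (x=0, y=10), (x=1, y=11)
  Distance 15: (x=0, y=11)
Total reachable: 96 (grid has 96 open cells total)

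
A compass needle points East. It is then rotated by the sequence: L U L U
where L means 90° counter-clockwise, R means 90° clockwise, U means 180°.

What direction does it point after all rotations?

Answer: Final heading: West

Derivation:
Start: East
  L (left (90° counter-clockwise)) -> North
  U (U-turn (180°)) -> South
  L (left (90° counter-clockwise)) -> East
  U (U-turn (180°)) -> West
Final: West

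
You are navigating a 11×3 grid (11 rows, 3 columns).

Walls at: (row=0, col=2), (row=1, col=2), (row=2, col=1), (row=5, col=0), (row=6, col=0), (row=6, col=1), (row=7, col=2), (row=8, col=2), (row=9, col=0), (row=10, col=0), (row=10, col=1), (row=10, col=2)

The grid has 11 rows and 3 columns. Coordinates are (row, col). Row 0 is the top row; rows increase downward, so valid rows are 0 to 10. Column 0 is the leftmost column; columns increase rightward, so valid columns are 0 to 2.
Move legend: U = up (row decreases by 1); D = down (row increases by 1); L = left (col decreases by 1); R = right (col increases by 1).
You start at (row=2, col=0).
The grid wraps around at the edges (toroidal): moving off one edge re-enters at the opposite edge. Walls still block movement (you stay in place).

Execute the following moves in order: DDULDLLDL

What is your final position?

Start: (row=2, col=0)
  D (down): (row=2, col=0) -> (row=3, col=0)
  D (down): (row=3, col=0) -> (row=4, col=0)
  U (up): (row=4, col=0) -> (row=3, col=0)
  L (left): (row=3, col=0) -> (row=3, col=2)
  D (down): (row=3, col=2) -> (row=4, col=2)
  L (left): (row=4, col=2) -> (row=4, col=1)
  L (left): (row=4, col=1) -> (row=4, col=0)
  D (down): blocked, stay at (row=4, col=0)
  L (left): (row=4, col=0) -> (row=4, col=2)
Final: (row=4, col=2)

Answer: Final position: (row=4, col=2)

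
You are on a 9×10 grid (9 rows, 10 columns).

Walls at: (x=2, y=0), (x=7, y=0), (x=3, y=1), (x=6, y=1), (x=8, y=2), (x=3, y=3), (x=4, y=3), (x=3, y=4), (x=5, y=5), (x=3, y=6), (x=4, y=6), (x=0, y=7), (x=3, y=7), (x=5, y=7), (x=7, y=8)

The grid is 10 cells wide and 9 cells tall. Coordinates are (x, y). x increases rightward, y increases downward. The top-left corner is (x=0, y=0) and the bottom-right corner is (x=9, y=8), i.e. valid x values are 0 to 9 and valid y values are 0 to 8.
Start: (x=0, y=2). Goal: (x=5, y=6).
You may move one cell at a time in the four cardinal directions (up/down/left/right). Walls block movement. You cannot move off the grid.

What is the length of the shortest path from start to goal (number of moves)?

BFS from (x=0, y=2) until reaching (x=5, y=6):
  Distance 0: (x=0, y=2)
  Distance 1: (x=0, y=1), (x=1, y=2), (x=0, y=3)
  Distance 2: (x=0, y=0), (x=1, y=1), (x=2, y=2), (x=1, y=3), (x=0, y=4)
  Distance 3: (x=1, y=0), (x=2, y=1), (x=3, y=2), (x=2, y=3), (x=1, y=4), (x=0, y=5)
  Distance 4: (x=4, y=2), (x=2, y=4), (x=1, y=5), (x=0, y=6)
  Distance 5: (x=4, y=1), (x=5, y=2), (x=2, y=5), (x=1, y=6)
  Distance 6: (x=4, y=0), (x=5, y=1), (x=6, y=2), (x=5, y=3), (x=3, y=5), (x=2, y=6), (x=1, y=7)
  Distance 7: (x=3, y=0), (x=5, y=0), (x=7, y=2), (x=6, y=3), (x=5, y=4), (x=4, y=5), (x=2, y=7), (x=1, y=8)
  Distance 8: (x=6, y=0), (x=7, y=1), (x=7, y=3), (x=4, y=4), (x=6, y=4), (x=0, y=8), (x=2, y=8)
  Distance 9: (x=8, y=1), (x=8, y=3), (x=7, y=4), (x=6, y=5), (x=3, y=8)
  Distance 10: (x=8, y=0), (x=9, y=1), (x=9, y=3), (x=8, y=4), (x=7, y=5), (x=6, y=6), (x=4, y=8)
  Distance 11: (x=9, y=0), (x=9, y=2), (x=9, y=4), (x=8, y=5), (x=5, y=6), (x=7, y=6), (x=4, y=7), (x=6, y=7), (x=5, y=8)  <- goal reached here
One shortest path (11 moves): (x=0, y=2) -> (x=1, y=2) -> (x=2, y=2) -> (x=3, y=2) -> (x=4, y=2) -> (x=5, y=2) -> (x=6, y=2) -> (x=6, y=3) -> (x=6, y=4) -> (x=6, y=5) -> (x=6, y=6) -> (x=5, y=6)

Answer: Shortest path length: 11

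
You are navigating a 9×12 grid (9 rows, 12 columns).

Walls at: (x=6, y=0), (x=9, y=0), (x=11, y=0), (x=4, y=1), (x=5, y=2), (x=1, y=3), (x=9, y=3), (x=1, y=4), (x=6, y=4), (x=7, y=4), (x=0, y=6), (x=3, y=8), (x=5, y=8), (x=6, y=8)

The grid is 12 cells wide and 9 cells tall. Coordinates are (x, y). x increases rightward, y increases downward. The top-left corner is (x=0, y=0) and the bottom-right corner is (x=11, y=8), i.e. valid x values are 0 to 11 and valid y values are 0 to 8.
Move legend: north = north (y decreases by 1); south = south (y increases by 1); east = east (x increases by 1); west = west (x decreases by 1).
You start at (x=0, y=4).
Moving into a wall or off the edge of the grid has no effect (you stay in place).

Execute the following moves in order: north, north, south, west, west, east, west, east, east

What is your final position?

Answer: Final position: (x=0, y=3)

Derivation:
Start: (x=0, y=4)
  north (north): (x=0, y=4) -> (x=0, y=3)
  north (north): (x=0, y=3) -> (x=0, y=2)
  south (south): (x=0, y=2) -> (x=0, y=3)
  west (west): blocked, stay at (x=0, y=3)
  west (west): blocked, stay at (x=0, y=3)
  east (east): blocked, stay at (x=0, y=3)
  west (west): blocked, stay at (x=0, y=3)
  east (east): blocked, stay at (x=0, y=3)
  east (east): blocked, stay at (x=0, y=3)
Final: (x=0, y=3)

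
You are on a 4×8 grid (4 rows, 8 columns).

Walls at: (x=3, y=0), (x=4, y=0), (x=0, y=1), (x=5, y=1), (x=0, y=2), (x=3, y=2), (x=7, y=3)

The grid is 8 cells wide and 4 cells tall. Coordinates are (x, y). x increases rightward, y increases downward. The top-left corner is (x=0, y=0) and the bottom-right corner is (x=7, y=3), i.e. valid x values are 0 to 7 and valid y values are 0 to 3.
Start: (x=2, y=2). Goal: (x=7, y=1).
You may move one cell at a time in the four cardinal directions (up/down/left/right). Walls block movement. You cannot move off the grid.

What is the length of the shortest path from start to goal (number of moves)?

BFS from (x=2, y=2) until reaching (x=7, y=1):
  Distance 0: (x=2, y=2)
  Distance 1: (x=2, y=1), (x=1, y=2), (x=2, y=3)
  Distance 2: (x=2, y=0), (x=1, y=1), (x=3, y=1), (x=1, y=3), (x=3, y=3)
  Distance 3: (x=1, y=0), (x=4, y=1), (x=0, y=3), (x=4, y=3)
  Distance 4: (x=0, y=0), (x=4, y=2), (x=5, y=3)
  Distance 5: (x=5, y=2), (x=6, y=3)
  Distance 6: (x=6, y=2)
  Distance 7: (x=6, y=1), (x=7, y=2)
  Distance 8: (x=6, y=0), (x=7, y=1)  <- goal reached here
One shortest path (8 moves): (x=2, y=2) -> (x=2, y=3) -> (x=3, y=3) -> (x=4, y=3) -> (x=5, y=3) -> (x=6, y=3) -> (x=6, y=2) -> (x=7, y=2) -> (x=7, y=1)

Answer: Shortest path length: 8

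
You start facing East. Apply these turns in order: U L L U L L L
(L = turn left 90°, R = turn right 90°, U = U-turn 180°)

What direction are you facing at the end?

Start: East
  U (U-turn (180°)) -> West
  L (left (90° counter-clockwise)) -> South
  L (left (90° counter-clockwise)) -> East
  U (U-turn (180°)) -> West
  L (left (90° counter-clockwise)) -> South
  L (left (90° counter-clockwise)) -> East
  L (left (90° counter-clockwise)) -> North
Final: North

Answer: Final heading: North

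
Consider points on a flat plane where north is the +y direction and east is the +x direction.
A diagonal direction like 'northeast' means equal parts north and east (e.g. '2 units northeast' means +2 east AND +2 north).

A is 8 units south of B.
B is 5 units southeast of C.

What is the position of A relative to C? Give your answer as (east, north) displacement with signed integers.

Answer: A is at (east=5, north=-13) relative to C.

Derivation:
Place C at the origin (east=0, north=0).
  B is 5 units southeast of C: delta (east=+5, north=-5); B at (east=5, north=-5).
  A is 8 units south of B: delta (east=+0, north=-8); A at (east=5, north=-13).
Therefore A relative to C: (east=5, north=-13).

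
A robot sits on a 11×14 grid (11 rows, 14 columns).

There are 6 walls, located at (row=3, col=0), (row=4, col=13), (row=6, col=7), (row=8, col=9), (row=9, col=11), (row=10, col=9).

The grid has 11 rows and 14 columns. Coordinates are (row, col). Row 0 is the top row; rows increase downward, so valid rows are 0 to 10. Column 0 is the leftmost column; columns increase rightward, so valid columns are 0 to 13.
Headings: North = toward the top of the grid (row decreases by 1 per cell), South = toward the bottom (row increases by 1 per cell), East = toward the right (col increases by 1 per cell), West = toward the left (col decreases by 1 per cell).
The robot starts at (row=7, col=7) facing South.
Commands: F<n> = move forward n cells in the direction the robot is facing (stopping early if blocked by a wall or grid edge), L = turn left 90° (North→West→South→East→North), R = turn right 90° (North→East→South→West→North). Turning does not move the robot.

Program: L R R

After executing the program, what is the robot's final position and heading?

Start: (row=7, col=7), facing South
  L: turn left, now facing East
  R: turn right, now facing South
  R: turn right, now facing West
Final: (row=7, col=7), facing West

Answer: Final position: (row=7, col=7), facing West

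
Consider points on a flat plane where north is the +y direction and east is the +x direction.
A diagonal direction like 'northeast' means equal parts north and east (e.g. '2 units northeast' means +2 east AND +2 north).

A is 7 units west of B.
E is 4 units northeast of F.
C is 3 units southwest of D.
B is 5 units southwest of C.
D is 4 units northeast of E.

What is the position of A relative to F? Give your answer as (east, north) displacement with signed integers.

Answer: A is at (east=-7, north=0) relative to F.

Derivation:
Place F at the origin (east=0, north=0).
  E is 4 units northeast of F: delta (east=+4, north=+4); E at (east=4, north=4).
  D is 4 units northeast of E: delta (east=+4, north=+4); D at (east=8, north=8).
  C is 3 units southwest of D: delta (east=-3, north=-3); C at (east=5, north=5).
  B is 5 units southwest of C: delta (east=-5, north=-5); B at (east=0, north=0).
  A is 7 units west of B: delta (east=-7, north=+0); A at (east=-7, north=0).
Therefore A relative to F: (east=-7, north=0).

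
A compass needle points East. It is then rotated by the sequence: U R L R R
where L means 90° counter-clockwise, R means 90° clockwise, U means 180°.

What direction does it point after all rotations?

Start: East
  U (U-turn (180°)) -> West
  R (right (90° clockwise)) -> North
  L (left (90° counter-clockwise)) -> West
  R (right (90° clockwise)) -> North
  R (right (90° clockwise)) -> East
Final: East

Answer: Final heading: East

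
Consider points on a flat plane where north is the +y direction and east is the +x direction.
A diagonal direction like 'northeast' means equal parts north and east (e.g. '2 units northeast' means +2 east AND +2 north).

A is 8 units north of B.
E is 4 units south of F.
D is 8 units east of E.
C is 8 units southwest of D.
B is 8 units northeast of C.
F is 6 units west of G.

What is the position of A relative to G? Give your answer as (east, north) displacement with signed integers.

Answer: A is at (east=2, north=4) relative to G.

Derivation:
Place G at the origin (east=0, north=0).
  F is 6 units west of G: delta (east=-6, north=+0); F at (east=-6, north=0).
  E is 4 units south of F: delta (east=+0, north=-4); E at (east=-6, north=-4).
  D is 8 units east of E: delta (east=+8, north=+0); D at (east=2, north=-4).
  C is 8 units southwest of D: delta (east=-8, north=-8); C at (east=-6, north=-12).
  B is 8 units northeast of C: delta (east=+8, north=+8); B at (east=2, north=-4).
  A is 8 units north of B: delta (east=+0, north=+8); A at (east=2, north=4).
Therefore A relative to G: (east=2, north=4).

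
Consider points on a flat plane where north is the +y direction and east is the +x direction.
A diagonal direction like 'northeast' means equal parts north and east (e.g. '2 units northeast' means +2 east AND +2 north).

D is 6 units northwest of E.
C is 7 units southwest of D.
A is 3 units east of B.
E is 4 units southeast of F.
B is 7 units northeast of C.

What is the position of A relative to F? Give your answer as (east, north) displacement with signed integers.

Place F at the origin (east=0, north=0).
  E is 4 units southeast of F: delta (east=+4, north=-4); E at (east=4, north=-4).
  D is 6 units northwest of E: delta (east=-6, north=+6); D at (east=-2, north=2).
  C is 7 units southwest of D: delta (east=-7, north=-7); C at (east=-9, north=-5).
  B is 7 units northeast of C: delta (east=+7, north=+7); B at (east=-2, north=2).
  A is 3 units east of B: delta (east=+3, north=+0); A at (east=1, north=2).
Therefore A relative to F: (east=1, north=2).

Answer: A is at (east=1, north=2) relative to F.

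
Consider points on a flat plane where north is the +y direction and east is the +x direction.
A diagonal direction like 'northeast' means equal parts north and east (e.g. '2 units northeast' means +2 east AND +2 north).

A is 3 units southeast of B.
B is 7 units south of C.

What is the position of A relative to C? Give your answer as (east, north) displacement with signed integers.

Answer: A is at (east=3, north=-10) relative to C.

Derivation:
Place C at the origin (east=0, north=0).
  B is 7 units south of C: delta (east=+0, north=-7); B at (east=0, north=-7).
  A is 3 units southeast of B: delta (east=+3, north=-3); A at (east=3, north=-10).
Therefore A relative to C: (east=3, north=-10).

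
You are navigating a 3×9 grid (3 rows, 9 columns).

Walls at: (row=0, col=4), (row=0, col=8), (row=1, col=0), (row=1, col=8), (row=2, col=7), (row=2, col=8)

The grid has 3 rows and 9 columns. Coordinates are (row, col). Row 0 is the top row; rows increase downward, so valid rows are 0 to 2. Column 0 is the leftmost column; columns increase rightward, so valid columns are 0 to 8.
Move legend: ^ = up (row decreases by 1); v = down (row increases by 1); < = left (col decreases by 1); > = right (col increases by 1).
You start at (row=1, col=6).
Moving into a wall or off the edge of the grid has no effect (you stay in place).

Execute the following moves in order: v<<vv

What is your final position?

Start: (row=1, col=6)
  v (down): (row=1, col=6) -> (row=2, col=6)
  < (left): (row=2, col=6) -> (row=2, col=5)
  < (left): (row=2, col=5) -> (row=2, col=4)
  v (down): blocked, stay at (row=2, col=4)
  v (down): blocked, stay at (row=2, col=4)
Final: (row=2, col=4)

Answer: Final position: (row=2, col=4)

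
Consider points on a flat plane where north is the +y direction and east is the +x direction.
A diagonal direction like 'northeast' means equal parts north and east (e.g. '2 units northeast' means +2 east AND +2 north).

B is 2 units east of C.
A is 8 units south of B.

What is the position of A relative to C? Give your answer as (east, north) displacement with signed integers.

Answer: A is at (east=2, north=-8) relative to C.

Derivation:
Place C at the origin (east=0, north=0).
  B is 2 units east of C: delta (east=+2, north=+0); B at (east=2, north=0).
  A is 8 units south of B: delta (east=+0, north=-8); A at (east=2, north=-8).
Therefore A relative to C: (east=2, north=-8).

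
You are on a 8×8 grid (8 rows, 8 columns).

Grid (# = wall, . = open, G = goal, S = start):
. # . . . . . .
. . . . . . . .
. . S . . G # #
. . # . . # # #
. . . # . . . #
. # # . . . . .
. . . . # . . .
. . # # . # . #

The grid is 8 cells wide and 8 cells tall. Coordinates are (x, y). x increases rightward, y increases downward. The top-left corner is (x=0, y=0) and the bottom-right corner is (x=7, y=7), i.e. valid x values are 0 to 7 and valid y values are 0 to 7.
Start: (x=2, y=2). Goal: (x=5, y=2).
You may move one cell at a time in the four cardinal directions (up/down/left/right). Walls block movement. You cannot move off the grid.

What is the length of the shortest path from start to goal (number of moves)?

Answer: Shortest path length: 3

Derivation:
BFS from (x=2, y=2) until reaching (x=5, y=2):
  Distance 0: (x=2, y=2)
  Distance 1: (x=2, y=1), (x=1, y=2), (x=3, y=2)
  Distance 2: (x=2, y=0), (x=1, y=1), (x=3, y=1), (x=0, y=2), (x=4, y=2), (x=1, y=3), (x=3, y=3)
  Distance 3: (x=3, y=0), (x=0, y=1), (x=4, y=1), (x=5, y=2), (x=0, y=3), (x=4, y=3), (x=1, y=4)  <- goal reached here
One shortest path (3 moves): (x=2, y=2) -> (x=3, y=2) -> (x=4, y=2) -> (x=5, y=2)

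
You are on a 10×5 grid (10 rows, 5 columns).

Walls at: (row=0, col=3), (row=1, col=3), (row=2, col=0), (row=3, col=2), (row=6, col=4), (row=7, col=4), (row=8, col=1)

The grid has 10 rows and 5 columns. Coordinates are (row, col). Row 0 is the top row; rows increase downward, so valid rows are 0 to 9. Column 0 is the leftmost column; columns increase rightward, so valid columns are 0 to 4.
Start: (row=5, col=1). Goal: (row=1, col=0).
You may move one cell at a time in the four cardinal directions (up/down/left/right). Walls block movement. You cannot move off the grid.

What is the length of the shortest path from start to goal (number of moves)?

BFS from (row=5, col=1) until reaching (row=1, col=0):
  Distance 0: (row=5, col=1)
  Distance 1: (row=4, col=1), (row=5, col=0), (row=5, col=2), (row=6, col=1)
  Distance 2: (row=3, col=1), (row=4, col=0), (row=4, col=2), (row=5, col=3), (row=6, col=0), (row=6, col=2), (row=7, col=1)
  Distance 3: (row=2, col=1), (row=3, col=0), (row=4, col=3), (row=5, col=4), (row=6, col=3), (row=7, col=0), (row=7, col=2)
  Distance 4: (row=1, col=1), (row=2, col=2), (row=3, col=3), (row=4, col=4), (row=7, col=3), (row=8, col=0), (row=8, col=2)
  Distance 5: (row=0, col=1), (row=1, col=0), (row=1, col=2), (row=2, col=3), (row=3, col=4), (row=8, col=3), (row=9, col=0), (row=9, col=2)  <- goal reached here
One shortest path (5 moves): (row=5, col=1) -> (row=4, col=1) -> (row=3, col=1) -> (row=2, col=1) -> (row=1, col=1) -> (row=1, col=0)

Answer: Shortest path length: 5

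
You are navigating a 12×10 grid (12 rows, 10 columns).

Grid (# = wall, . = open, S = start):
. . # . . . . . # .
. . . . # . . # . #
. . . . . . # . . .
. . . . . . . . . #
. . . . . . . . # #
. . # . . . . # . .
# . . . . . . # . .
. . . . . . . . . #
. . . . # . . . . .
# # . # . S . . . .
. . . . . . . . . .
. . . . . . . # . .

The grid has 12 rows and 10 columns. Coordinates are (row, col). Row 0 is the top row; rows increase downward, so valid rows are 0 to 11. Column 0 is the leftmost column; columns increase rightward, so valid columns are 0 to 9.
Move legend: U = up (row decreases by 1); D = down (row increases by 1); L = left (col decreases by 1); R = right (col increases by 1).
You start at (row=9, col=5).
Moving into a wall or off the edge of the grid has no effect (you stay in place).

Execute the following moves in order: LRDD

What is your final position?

Answer: Final position: (row=11, col=5)

Derivation:
Start: (row=9, col=5)
  L (left): (row=9, col=5) -> (row=9, col=4)
  R (right): (row=9, col=4) -> (row=9, col=5)
  D (down): (row=9, col=5) -> (row=10, col=5)
  D (down): (row=10, col=5) -> (row=11, col=5)
Final: (row=11, col=5)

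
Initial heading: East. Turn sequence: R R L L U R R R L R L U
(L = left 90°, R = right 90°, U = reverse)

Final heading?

Start: East
  R (right (90° clockwise)) -> South
  R (right (90° clockwise)) -> West
  L (left (90° counter-clockwise)) -> South
  L (left (90° counter-clockwise)) -> East
  U (U-turn (180°)) -> West
  R (right (90° clockwise)) -> North
  R (right (90° clockwise)) -> East
  R (right (90° clockwise)) -> South
  L (left (90° counter-clockwise)) -> East
  R (right (90° clockwise)) -> South
  L (left (90° counter-clockwise)) -> East
  U (U-turn (180°)) -> West
Final: West

Answer: Final heading: West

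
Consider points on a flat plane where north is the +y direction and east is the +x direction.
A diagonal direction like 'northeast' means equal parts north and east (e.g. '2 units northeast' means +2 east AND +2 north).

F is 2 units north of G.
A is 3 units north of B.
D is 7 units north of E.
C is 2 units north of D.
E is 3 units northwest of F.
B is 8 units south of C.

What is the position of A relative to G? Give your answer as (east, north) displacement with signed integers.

Answer: A is at (east=-3, north=9) relative to G.

Derivation:
Place G at the origin (east=0, north=0).
  F is 2 units north of G: delta (east=+0, north=+2); F at (east=0, north=2).
  E is 3 units northwest of F: delta (east=-3, north=+3); E at (east=-3, north=5).
  D is 7 units north of E: delta (east=+0, north=+7); D at (east=-3, north=12).
  C is 2 units north of D: delta (east=+0, north=+2); C at (east=-3, north=14).
  B is 8 units south of C: delta (east=+0, north=-8); B at (east=-3, north=6).
  A is 3 units north of B: delta (east=+0, north=+3); A at (east=-3, north=9).
Therefore A relative to G: (east=-3, north=9).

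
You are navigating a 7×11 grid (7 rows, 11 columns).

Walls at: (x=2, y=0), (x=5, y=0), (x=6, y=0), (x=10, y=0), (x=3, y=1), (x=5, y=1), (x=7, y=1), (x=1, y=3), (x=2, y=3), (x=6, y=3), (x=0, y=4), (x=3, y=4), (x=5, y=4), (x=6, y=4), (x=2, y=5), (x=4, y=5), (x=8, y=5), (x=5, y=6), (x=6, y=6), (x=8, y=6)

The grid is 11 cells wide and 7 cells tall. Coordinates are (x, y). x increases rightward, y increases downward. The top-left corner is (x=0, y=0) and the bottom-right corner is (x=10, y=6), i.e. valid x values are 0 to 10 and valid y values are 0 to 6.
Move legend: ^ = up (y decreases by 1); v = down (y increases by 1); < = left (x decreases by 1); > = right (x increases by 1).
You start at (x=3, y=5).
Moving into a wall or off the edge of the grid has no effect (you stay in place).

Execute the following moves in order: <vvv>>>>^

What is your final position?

Start: (x=3, y=5)
  < (left): blocked, stay at (x=3, y=5)
  v (down): (x=3, y=5) -> (x=3, y=6)
  v (down): blocked, stay at (x=3, y=6)
  v (down): blocked, stay at (x=3, y=6)
  > (right): (x=3, y=6) -> (x=4, y=6)
  [×3]> (right): blocked, stay at (x=4, y=6)
  ^ (up): blocked, stay at (x=4, y=6)
Final: (x=4, y=6)

Answer: Final position: (x=4, y=6)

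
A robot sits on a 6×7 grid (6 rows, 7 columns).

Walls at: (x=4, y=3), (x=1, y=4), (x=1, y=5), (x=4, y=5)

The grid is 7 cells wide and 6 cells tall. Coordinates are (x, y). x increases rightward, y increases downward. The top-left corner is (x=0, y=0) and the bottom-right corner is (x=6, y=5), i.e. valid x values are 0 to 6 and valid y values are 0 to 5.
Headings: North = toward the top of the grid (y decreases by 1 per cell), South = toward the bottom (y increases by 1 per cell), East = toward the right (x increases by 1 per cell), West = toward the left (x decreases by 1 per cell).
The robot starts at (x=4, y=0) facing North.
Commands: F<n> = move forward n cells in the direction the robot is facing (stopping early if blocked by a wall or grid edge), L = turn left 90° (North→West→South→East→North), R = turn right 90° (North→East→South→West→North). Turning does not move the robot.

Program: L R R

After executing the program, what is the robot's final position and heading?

Answer: Final position: (x=4, y=0), facing East

Derivation:
Start: (x=4, y=0), facing North
  L: turn left, now facing West
  R: turn right, now facing North
  R: turn right, now facing East
Final: (x=4, y=0), facing East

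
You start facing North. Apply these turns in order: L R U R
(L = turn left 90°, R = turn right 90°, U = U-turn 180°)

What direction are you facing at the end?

Answer: Final heading: West

Derivation:
Start: North
  L (left (90° counter-clockwise)) -> West
  R (right (90° clockwise)) -> North
  U (U-turn (180°)) -> South
  R (right (90° clockwise)) -> West
Final: West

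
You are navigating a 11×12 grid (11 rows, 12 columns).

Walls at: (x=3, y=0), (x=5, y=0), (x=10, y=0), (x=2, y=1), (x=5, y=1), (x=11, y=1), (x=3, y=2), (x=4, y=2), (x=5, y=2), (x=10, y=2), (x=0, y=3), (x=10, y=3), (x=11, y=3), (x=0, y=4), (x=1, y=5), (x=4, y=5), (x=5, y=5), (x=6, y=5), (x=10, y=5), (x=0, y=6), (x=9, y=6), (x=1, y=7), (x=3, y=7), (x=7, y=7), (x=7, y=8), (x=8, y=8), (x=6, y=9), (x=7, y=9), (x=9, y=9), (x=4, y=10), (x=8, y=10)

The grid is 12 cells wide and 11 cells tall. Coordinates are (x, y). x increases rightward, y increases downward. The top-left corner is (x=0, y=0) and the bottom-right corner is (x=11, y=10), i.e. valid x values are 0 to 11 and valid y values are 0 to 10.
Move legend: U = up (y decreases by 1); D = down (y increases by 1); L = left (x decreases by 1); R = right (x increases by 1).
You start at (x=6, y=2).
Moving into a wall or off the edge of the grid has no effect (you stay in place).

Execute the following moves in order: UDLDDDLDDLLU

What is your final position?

Answer: Final position: (x=3, y=3)

Derivation:
Start: (x=6, y=2)
  U (up): (x=6, y=2) -> (x=6, y=1)
  D (down): (x=6, y=1) -> (x=6, y=2)
  L (left): blocked, stay at (x=6, y=2)
  D (down): (x=6, y=2) -> (x=6, y=3)
  D (down): (x=6, y=3) -> (x=6, y=4)
  D (down): blocked, stay at (x=6, y=4)
  L (left): (x=6, y=4) -> (x=5, y=4)
  D (down): blocked, stay at (x=5, y=4)
  D (down): blocked, stay at (x=5, y=4)
  L (left): (x=5, y=4) -> (x=4, y=4)
  L (left): (x=4, y=4) -> (x=3, y=4)
  U (up): (x=3, y=4) -> (x=3, y=3)
Final: (x=3, y=3)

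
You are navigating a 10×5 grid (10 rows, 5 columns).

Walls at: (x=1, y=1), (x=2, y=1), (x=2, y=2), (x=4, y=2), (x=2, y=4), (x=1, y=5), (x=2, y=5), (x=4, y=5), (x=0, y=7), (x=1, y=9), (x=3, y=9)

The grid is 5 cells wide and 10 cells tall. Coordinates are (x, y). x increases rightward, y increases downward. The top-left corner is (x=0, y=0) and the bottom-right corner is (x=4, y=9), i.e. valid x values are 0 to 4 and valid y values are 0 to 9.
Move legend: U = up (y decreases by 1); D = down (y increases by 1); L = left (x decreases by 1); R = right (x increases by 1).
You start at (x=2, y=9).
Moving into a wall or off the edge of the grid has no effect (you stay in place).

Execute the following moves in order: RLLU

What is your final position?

Answer: Final position: (x=2, y=8)

Derivation:
Start: (x=2, y=9)
  R (right): blocked, stay at (x=2, y=9)
  L (left): blocked, stay at (x=2, y=9)
  L (left): blocked, stay at (x=2, y=9)
  U (up): (x=2, y=9) -> (x=2, y=8)
Final: (x=2, y=8)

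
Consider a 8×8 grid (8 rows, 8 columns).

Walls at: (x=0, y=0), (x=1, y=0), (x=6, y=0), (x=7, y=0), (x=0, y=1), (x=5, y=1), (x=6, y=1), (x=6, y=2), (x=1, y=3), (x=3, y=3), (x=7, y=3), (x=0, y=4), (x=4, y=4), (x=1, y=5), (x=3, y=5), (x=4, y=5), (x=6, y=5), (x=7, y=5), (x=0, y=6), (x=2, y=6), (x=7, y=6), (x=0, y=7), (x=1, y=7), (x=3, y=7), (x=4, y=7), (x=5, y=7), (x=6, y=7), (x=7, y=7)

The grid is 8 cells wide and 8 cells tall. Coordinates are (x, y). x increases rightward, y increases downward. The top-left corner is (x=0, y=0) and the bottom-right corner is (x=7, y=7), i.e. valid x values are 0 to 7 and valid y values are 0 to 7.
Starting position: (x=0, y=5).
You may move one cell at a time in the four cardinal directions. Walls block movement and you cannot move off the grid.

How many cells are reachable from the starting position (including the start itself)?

Answer: Reachable cells: 1

Derivation:
BFS flood-fill from (x=0, y=5):
  Distance 0: (x=0, y=5)
Total reachable: 1 (grid has 36 open cells total)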